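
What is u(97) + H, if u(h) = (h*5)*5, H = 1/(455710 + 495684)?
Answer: 2307130451/951394 ≈ 2425.0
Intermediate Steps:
H = 1/951394 ≈ 1.0511e-6
u(h) = 25*h (u(h) = (5*h)*5 = 25*h)
u(97) + H = 25*97 + 1/951394 = 2425 + 1/951394 = 2307130451/951394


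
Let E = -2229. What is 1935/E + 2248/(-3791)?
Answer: -4115459/2816713 ≈ -1.4611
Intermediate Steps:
1935/E + 2248/(-3791) = 1935/(-2229) + 2248/(-3791) = 1935*(-1/2229) + 2248*(-1/3791) = -645/743 - 2248/3791 = -4115459/2816713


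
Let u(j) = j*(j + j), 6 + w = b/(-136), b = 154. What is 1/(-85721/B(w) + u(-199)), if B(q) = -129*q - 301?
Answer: 42097/3328337566 ≈ 1.2648e-5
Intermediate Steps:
w = -485/68 (w = -6 + 154/(-136) = -6 + 154*(-1/136) = -6 - 77/68 = -485/68 ≈ -7.1324)
u(j) = 2*j**2 (u(j) = j*(2*j) = 2*j**2)
B(q) = -301 - 129*q
1/(-85721/B(w) + u(-199)) = 1/(-85721/(-301 - 129*(-485/68)) + 2*(-199)**2) = 1/(-85721/(-301 + 62565/68) + 2*39601) = 1/(-85721/42097/68 + 79202) = 1/(-85721*68/42097 + 79202) = 1/(-5829028/42097 + 79202) = 1/(3328337566/42097) = 42097/3328337566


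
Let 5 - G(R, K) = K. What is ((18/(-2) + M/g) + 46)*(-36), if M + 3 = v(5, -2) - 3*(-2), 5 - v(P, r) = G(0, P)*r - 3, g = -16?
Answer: -5229/4 ≈ -1307.3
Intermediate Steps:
G(R, K) = 5 - K
v(P, r) = 8 - r*(5 - P) (v(P, r) = 5 - ((5 - P)*r - 3) = 5 - (r*(5 - P) - 3) = 5 - (-3 + r*(5 - P)) = 5 + (3 - r*(5 - P)) = 8 - r*(5 - P))
M = 11 (M = -3 + ((8 - 2*(-5 + 5)) - 3*(-2)) = -3 + ((8 - 2*0) + 6) = -3 + ((8 + 0) + 6) = -3 + (8 + 6) = -3 + 14 = 11)
((18/(-2) + M/g) + 46)*(-36) = ((18/(-2) + 11/(-16)) + 46)*(-36) = ((18*(-½) + 11*(-1/16)) + 46)*(-36) = ((-9 - 11/16) + 46)*(-36) = (-155/16 + 46)*(-36) = (581/16)*(-36) = -5229/4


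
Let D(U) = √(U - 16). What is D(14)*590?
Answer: 590*I*√2 ≈ 834.39*I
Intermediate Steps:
D(U) = √(-16 + U)
D(14)*590 = √(-16 + 14)*590 = √(-2)*590 = (I*√2)*590 = 590*I*√2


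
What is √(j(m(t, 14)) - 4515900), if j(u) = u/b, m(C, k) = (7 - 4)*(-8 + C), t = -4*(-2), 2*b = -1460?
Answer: 10*I*√45159 ≈ 2125.1*I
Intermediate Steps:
b = -730 (b = (½)*(-1460) = -730)
t = 8
m(C, k) = -24 + 3*C (m(C, k) = 3*(-8 + C) = -24 + 3*C)
j(u) = -u/730 (j(u) = u/(-730) = u*(-1/730) = -u/730)
√(j(m(t, 14)) - 4515900) = √(-(-24 + 3*8)/730 - 4515900) = √(-(-24 + 24)/730 - 4515900) = √(-1/730*0 - 4515900) = √(0 - 4515900) = √(-4515900) = 10*I*√45159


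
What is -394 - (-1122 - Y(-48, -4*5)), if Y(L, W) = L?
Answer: 680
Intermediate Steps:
-394 - (-1122 - Y(-48, -4*5)) = -394 - (-1122 - 1*(-48)) = -394 - (-1122 + 48) = -394 - 1*(-1074) = -394 + 1074 = 680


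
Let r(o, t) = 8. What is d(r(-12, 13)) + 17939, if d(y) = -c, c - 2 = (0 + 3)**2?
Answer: 17928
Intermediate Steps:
c = 11 (c = 2 + (0 + 3)**2 = 2 + 3**2 = 2 + 9 = 11)
d(y) = -11 (d(y) = -1*11 = -11)
d(r(-12, 13)) + 17939 = -11 + 17939 = 17928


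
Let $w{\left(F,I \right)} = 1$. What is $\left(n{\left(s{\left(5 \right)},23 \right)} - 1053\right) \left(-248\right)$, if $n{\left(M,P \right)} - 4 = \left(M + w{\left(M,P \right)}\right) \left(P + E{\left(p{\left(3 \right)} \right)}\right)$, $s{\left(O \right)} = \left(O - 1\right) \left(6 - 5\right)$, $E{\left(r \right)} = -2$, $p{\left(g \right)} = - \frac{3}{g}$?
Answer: $234112$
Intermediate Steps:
$s{\left(O \right)} = -1 + O$ ($s{\left(O \right)} = \left(-1 + O\right) 1 = -1 + O$)
$n{\left(M,P \right)} = 4 + \left(1 + M\right) \left(-2 + P\right)$ ($n{\left(M,P \right)} = 4 + \left(M + 1\right) \left(P - 2\right) = 4 + \left(1 + M\right) \left(-2 + P\right)$)
$\left(n{\left(s{\left(5 \right)},23 \right)} - 1053\right) \left(-248\right) = \left(\left(2 + 23 - 2 \left(-1 + 5\right) + \left(-1 + 5\right) 23\right) - 1053\right) \left(-248\right) = \left(\left(2 + 23 - 8 + 4 \cdot 23\right) - 1053\right) \left(-248\right) = \left(\left(2 + 23 - 8 + 92\right) - 1053\right) \left(-248\right) = \left(109 - 1053\right) \left(-248\right) = \left(-944\right) \left(-248\right) = 234112$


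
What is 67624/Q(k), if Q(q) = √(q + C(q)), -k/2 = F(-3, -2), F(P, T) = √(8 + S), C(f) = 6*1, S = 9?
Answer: 33812*√2/√(3 - √17) ≈ -45121.0*I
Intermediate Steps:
C(f) = 6
F(P, T) = √17 (F(P, T) = √(8 + 9) = √17)
k = -2*√17 ≈ -8.2462
Q(q) = √(6 + q) (Q(q) = √(q + 6) = √(6 + q))
67624/Q(k) = 67624/(√(6 - 2*√17)) = 67624/√(6 - 2*√17)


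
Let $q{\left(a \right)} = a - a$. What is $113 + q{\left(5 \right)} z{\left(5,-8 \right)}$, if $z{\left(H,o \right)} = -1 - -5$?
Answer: $113$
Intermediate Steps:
$z{\left(H,o \right)} = 4$ ($z{\left(H,o \right)} = -1 + 5 = 4$)
$q{\left(a \right)} = 0$
$113 + q{\left(5 \right)} z{\left(5,-8 \right)} = 113 + 0 \cdot 4 = 113 + 0 = 113$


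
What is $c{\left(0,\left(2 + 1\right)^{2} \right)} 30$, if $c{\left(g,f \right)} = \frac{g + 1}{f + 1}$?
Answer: $3$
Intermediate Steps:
$c{\left(g,f \right)} = \frac{1 + g}{1 + f}$
$c{\left(0,\left(2 + 1\right)^{2} \right)} 30 = \frac{1 + 0}{1 + \left(2 + 1\right)^{2}} \cdot 30 = \frac{1}{1 + 3^{2}} \cdot 1 \cdot 30 = \frac{1}{1 + 9} \cdot 1 \cdot 30 = \frac{1}{10} \cdot 1 \cdot 30 = \frac{1}{10} \cdot 30 = 3$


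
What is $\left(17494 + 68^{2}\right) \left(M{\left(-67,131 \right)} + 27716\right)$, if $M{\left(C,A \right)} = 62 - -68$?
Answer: $615897828$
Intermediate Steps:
$M{\left(C,A \right)} = 130$ ($M{\left(C,A \right)} = 62 + 68 = 130$)
$\left(17494 + 68^{2}\right) \left(M{\left(-67,131 \right)} + 27716\right) = \left(17494 + 68^{2}\right) \left(130 + 27716\right) = \left(17494 + 4624\right) 27846 = 22118 \cdot 27846 = 615897828$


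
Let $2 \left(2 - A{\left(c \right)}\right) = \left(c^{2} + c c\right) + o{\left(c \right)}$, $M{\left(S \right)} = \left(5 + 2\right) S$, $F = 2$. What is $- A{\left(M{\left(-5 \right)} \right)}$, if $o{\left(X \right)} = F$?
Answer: $1224$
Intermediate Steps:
$M{\left(S \right)} = 7 S$
$o{\left(X \right)} = 2$
$A{\left(c \right)} = 1 - c^{2}$ ($A{\left(c \right)} = 2 - \frac{\left(c^{2} + c c\right) + 2}{2} = 2 - \frac{\left(c^{2} + c^{2}\right) + 2}{2} = 2 - \frac{2 c^{2} + 2}{2} = 2 - \frac{2 + 2 c^{2}}{2} = 2 - \left(1 + c^{2}\right) = 1 - c^{2}$)
$- A{\left(M{\left(-5 \right)} \right)} = - (1 - \left(7 \left(-5\right)\right)^{2}) = - (1 - \left(-35\right)^{2}) = - (1 - 1225) = \left(-1\right) \left(-1224\right) = 1224$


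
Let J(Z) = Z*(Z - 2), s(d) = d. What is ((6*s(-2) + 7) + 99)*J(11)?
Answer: 9306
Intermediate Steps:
J(Z) = Z*(-2 + Z)
((6*s(-2) + 7) + 99)*J(11) = ((6*(-2) + 7) + 99)*(11*(-2 + 11)) = ((-12 + 7) + 99)*(11*9) = (-5 + 99)*99 = 94*99 = 9306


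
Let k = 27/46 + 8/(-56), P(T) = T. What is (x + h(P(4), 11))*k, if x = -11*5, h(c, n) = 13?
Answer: -429/23 ≈ -18.652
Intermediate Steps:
k = 143/322 (k = 27*(1/46) + 8*(-1/56) = 27/46 - 1/7 = 143/322 ≈ 0.44410)
x = -55
(x + h(P(4), 11))*k = (-55 + 13)*(143/322) = -42*143/322 = -429/23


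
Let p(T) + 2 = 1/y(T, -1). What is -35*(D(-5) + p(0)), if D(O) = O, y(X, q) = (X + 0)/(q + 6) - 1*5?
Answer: 252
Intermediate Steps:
y(X, q) = -5 + X/(6 + q) (y(X, q) = X/(6 + q) - 5 = -5 + X/(6 + q))
p(T) = -2 + 1/(-5 + T/5) (p(T) = -2 + 1/((-30 + T - 5*(-1))/(6 - 1)) = -2 + 1/((-30 + T + 5)/5) = -2 + 1/((-25 + T)/5) = -2 + 1/(-5 + T/5))
-35*(D(-5) + p(0)) = -35*(-5 + (55 - 2*0)/(-25 + 0)) = -35*(-5 + (55 + 0)/(-25)) = -35*(-5 - 1/25*55) = -35*(-5 - 11/5) = -35*(-36/5) = 252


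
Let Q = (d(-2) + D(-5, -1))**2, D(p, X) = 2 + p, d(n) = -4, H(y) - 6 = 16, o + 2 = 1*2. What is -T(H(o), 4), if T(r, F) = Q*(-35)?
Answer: 1715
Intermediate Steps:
o = 0 (o = -2 + 1*2 = -2 + 2 = 0)
H(y) = 22 (H(y) = 6 + 16 = 22)
Q = 49 (Q = (-4 + (2 - 5))**2 = (-4 - 3)**2 = (-7)**2 = 49)
T(r, F) = -1715 (T(r, F) = 49*(-35) = -1715)
-T(H(o), 4) = -1*(-1715) = 1715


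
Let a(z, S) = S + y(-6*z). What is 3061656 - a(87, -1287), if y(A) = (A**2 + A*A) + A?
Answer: 2518497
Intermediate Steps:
y(A) = A + 2*A**2 (y(A) = (A**2 + A**2) + A = 2*A**2 + A = A + 2*A**2)
a(z, S) = S - 6*z*(1 - 12*z) (a(z, S) = S + (-6*z)*(1 + 2*(-6*z)) = S + (-6*z)*(1 - 12*z) = S - 6*z*(1 - 12*z))
3061656 - a(87, -1287) = 3061656 - (-1287 - 6*87*(1 - 12*87)) = 3061656 - (-1287 - 6*87*(1 - 1044)) = 3061656 - (-1287 - 6*87*(-1043)) = 3061656 - (-1287 + 544446) = 3061656 - 1*543159 = 3061656 - 543159 = 2518497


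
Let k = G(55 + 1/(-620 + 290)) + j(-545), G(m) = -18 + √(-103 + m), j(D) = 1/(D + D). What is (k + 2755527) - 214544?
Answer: 2769651849/1090 + I*√5227530/330 ≈ 2.541e+6 + 6.9284*I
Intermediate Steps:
j(D) = 1/(2*D)
k = -19621/1090 + I*√5227530/330 (k = (-18 + √(-103 + (55 + 1/(-620 + 290)))) + (½)/(-545) = (-18 + √(-103 + (55 + 1/(-330)))) + (½)*(-1/545) = (-18 + √(-103 + (55 - 1/330))) - 1/1090 = (-18 + √(-103 + 18149/330)) - 1/1090 = (-18 + √(-15841/330)) - 1/1090 = (-18 + I*√5227530/330) - 1/1090 = -19621/1090 + I*√5227530/330 ≈ -18.001 + 6.9284*I)
(k + 2755527) - 214544 = ((-19621/1090 + I*√5227530/330) + 2755527) - 214544 = (3003504809/1090 + I*√5227530/330) - 214544 = 2769651849/1090 + I*√5227530/330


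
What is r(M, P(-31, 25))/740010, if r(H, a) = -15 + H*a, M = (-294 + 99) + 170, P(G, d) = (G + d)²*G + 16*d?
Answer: 3577/148002 ≈ 0.024169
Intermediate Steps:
P(G, d) = 16*d + G*(G + d)² (P(G, d) = G*(G + d)² + 16*d = 16*d + G*(G + d)²)
M = -25 (M = -195 + 170 = -25)
r(M, P(-31, 25))/740010 = (-15 - 25*(16*25 - 31*(-31 + 25)²))/740010 = (-15 - 25*(400 - 31*(-6)²))*(1/740010) = (-15 - 25*(400 - 31*36))*(1/740010) = (-15 - 25*(400 - 1116))*(1/740010) = (-15 - 25*(-716))*(1/740010) = (-15 + 17900)*(1/740010) = 17885*(1/740010) = 3577/148002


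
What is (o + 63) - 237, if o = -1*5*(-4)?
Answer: -154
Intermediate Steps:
o = 20 (o = -5*(-4) = 20)
(o + 63) - 237 = (20 + 63) - 237 = 83 - 237 = -154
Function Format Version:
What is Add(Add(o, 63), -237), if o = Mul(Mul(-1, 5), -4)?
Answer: -154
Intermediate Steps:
o = 20 (o = Mul(-5, -4) = 20)
Add(Add(o, 63), -237) = Add(Add(20, 63), -237) = Add(83, -237) = -154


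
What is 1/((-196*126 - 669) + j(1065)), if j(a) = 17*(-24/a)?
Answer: -355/9004711 ≈ -3.9424e-5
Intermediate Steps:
j(a) = -408/a
1/((-196*126 - 669) + j(1065)) = 1/((-196*126 - 669) - 408/1065) = 1/((-24696 - 669) - 408*1/1065) = 1/(-25365 - 136/355) = 1/(-9004711/355) = -355/9004711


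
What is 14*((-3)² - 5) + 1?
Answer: 57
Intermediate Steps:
14*((-3)² - 5) + 1 = 14*(9 - 5) + 1 = 14*4 + 1 = 56 + 1 = 57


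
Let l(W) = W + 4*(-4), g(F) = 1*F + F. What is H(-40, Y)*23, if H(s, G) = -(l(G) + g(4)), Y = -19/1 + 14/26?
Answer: 7912/13 ≈ 608.62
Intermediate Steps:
g(F) = 2*F (g(F) = F + F = 2*F)
l(W) = -16 + W (l(W) = W - 16 = -16 + W)
Y = -240/13 (Y = -19*1 + 14*(1/26) = -19 + 7/13 = -240/13 ≈ -18.462)
H(s, G) = 8 - G (H(s, G) = -((-16 + G) + 2*4) = -((-16 + G) + 8) = -(-8 + G) = 8 - G)
H(-40, Y)*23 = (8 - 1*(-240/13))*23 = (8 + 240/13)*23 = (344/13)*23 = 7912/13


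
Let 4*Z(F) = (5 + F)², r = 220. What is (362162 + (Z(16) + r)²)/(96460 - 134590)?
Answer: -2513211/203360 ≈ -12.358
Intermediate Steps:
Z(F) = (5 + F)²/4
(362162 + (Z(16) + r)²)/(96460 - 134590) = (362162 + ((5 + 16)²/4 + 220)²)/(96460 - 134590) = (362162 + ((¼)*21² + 220)²)/(-38130) = (362162 + ((¼)*441 + 220)²)*(-1/38130) = (362162 + (441/4 + 220)²)*(-1/38130) = (362162 + (1321/4)²)*(-1/38130) = (362162 + 1745041/16)*(-1/38130) = (7539633/16)*(-1/38130) = -2513211/203360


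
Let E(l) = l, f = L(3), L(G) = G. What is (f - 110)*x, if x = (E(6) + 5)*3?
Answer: -3531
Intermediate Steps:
f = 3
x = 33 (x = (6 + 5)*3 = 11*3 = 33)
(f - 110)*x = (3 - 110)*33 = -107*33 = -3531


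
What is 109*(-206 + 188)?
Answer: -1962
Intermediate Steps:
109*(-206 + 188) = 109*(-18) = -1962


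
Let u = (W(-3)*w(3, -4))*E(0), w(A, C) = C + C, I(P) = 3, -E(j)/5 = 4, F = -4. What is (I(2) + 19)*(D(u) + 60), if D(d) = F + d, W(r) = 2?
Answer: 8272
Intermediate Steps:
E(j) = -20 (E(j) = -5*4 = -20)
w(A, C) = 2*C
u = 320 (u = (2*(2*(-4)))*(-20) = (2*(-8))*(-20) = -16*(-20) = 320)
D(d) = -4 + d
(I(2) + 19)*(D(u) + 60) = (3 + 19)*((-4 + 320) + 60) = 22*(316 + 60) = 22*376 = 8272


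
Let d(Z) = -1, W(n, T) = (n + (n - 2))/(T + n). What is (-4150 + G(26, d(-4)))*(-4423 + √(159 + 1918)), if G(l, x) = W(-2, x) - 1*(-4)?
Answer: 18328912 - 4144*√2077 ≈ 1.8140e+7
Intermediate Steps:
W(n, T) = (-2 + 2*n)/(T + n) (W(n, T) = (n + (-2 + n))/(T + n) = (-2 + 2*n)/(T + n))
G(l, x) = 4 - 6/(-2 + x) (G(l, x) = 2*(-1 - 2)/(x - 2) - 1*(-4) = 2*(-3)/(-2 + x) + 4 = -6/(-2 + x) + 4 = 4 - 6/(-2 + x))
(-4150 + G(26, d(-4)))*(-4423 + √(159 + 1918)) = (-4150 + 2*(-7 + 2*(-1))/(-2 - 1))*(-4423 + √(159 + 1918)) = (-4150 + 2*(-7 - 2)/(-3))*(-4423 + √2077) = (-4150 + 2*(-⅓)*(-9))*(-4423 + √2077) = (-4150 + 6)*(-4423 + √2077) = -4144*(-4423 + √2077) = 18328912 - 4144*√2077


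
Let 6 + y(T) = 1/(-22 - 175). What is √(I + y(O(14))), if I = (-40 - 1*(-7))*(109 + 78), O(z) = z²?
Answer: I*√239723390/197 ≈ 78.594*I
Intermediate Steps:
y(T) = -1183/197 (y(T) = -6 + 1/(-22 - 175) = -6 + 1/(-197) = -6 - 1/197 = -1183/197)
I = -6171 (I = (-40 + 7)*187 = -33*187 = -6171)
√(I + y(O(14))) = √(-6171 - 1183/197) = √(-1216870/197) = I*√239723390/197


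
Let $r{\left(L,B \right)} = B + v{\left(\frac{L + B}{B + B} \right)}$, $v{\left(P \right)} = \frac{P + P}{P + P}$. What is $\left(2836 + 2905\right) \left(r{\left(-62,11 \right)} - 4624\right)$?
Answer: $-26477492$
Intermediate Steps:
$v{\left(P \right)} = 1$ ($v{\left(P \right)} = \frac{2 P}{2 P} = 2 P \frac{1}{2 P} = 1$)
$r{\left(L,B \right)} = 1 + B$ ($r{\left(L,B \right)} = B + 1 = 1 + B$)
$\left(2836 + 2905\right) \left(r{\left(-62,11 \right)} - 4624\right) = \left(2836 + 2905\right) \left(\left(1 + 11\right) - 4624\right) = 5741 \left(12 - 4624\right) = 5741 \left(-4612\right) = -26477492$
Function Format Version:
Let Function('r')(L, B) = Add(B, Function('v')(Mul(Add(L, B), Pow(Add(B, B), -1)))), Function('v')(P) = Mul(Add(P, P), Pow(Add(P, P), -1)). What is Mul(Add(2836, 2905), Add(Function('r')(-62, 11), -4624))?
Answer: -26477492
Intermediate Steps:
Function('v')(P) = 1 (Function('v')(P) = Mul(Mul(2, P), Pow(Mul(2, P), -1)) = Mul(Mul(2, P), Mul(Rational(1, 2), Pow(P, -1))) = 1)
Function('r')(L, B) = Add(1, B) (Function('r')(L, B) = Add(B, 1) = Add(1, B))
Mul(Add(2836, 2905), Add(Function('r')(-62, 11), -4624)) = Mul(Add(2836, 2905), Add(Add(1, 11), -4624)) = Mul(5741, Add(12, -4624)) = Mul(5741, -4612) = -26477492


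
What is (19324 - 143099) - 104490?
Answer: -228265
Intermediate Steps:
(19324 - 143099) - 104490 = -123775 - 104490 = -228265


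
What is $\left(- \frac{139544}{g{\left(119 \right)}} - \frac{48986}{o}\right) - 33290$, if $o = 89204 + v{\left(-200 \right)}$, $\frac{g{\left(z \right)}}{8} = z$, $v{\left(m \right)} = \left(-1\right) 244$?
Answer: $- \frac{176986744107}{5293120} \approx -33437.0$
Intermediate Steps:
$v{\left(m \right)} = -244$
$g{\left(z \right)} = 8 z$
$o = 88960$ ($o = 89204 - 244 = 88960$)
$\left(- \frac{139544}{g{\left(119 \right)}} - \frac{48986}{o}\right) - 33290 = \left(- \frac{139544}{8 \cdot 119} - \frac{48986}{88960}\right) - 33290 = \left(- \frac{139544}{952} - \frac{24493}{44480}\right) - 33290 = \left(\left(-139544\right) \frac{1}{952} - \frac{24493}{44480}\right) - 33290 = \left(- \frac{17443}{119} - \frac{24493}{44480}\right) - 33290 = - \frac{778779307}{5293120} - 33290 = - \frac{176986744107}{5293120}$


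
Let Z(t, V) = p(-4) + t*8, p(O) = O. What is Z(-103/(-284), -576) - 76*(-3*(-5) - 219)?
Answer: 1100706/71 ≈ 15503.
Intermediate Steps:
Z(t, V) = -4 + 8*t (Z(t, V) = -4 + t*8 = -4 + 8*t)
Z(-103/(-284), -576) - 76*(-3*(-5) - 219) = (-4 + 8*(-103/(-284))) - 76*(-3*(-5) - 219) = (-4 + 8*(-103*(-1/284))) - 76*(15 - 219) = (-4 + 8*(103/284)) - 76*(-204) = (-4 + 206/71) - 1*(-15504) = -78/71 + 15504 = 1100706/71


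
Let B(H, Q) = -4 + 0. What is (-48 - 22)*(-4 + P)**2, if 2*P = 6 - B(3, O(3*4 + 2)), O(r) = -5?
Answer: -70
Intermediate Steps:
B(H, Q) = -4
P = 5 (P = (6 - 1*(-4))/2 = (6 + 4)/2 = (1/2)*10 = 5)
(-48 - 22)*(-4 + P)**2 = (-48 - 22)*(-4 + 5)**2 = -70*1**2 = -70*1 = -70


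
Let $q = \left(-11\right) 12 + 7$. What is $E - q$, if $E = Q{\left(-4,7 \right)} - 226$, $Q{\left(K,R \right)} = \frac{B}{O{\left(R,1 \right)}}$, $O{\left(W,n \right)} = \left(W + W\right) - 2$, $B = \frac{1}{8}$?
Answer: $- \frac{9695}{96} \approx -100.99$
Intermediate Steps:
$B = \frac{1}{8} \approx 0.125$
$O{\left(W,n \right)} = -2 + 2 W$ ($O{\left(W,n \right)} = 2 W - 2 = -2 + 2 W$)
$Q{\left(K,R \right)} = \frac{1}{8 \left(-2 + 2 R\right)}$
$q = -125$ ($q = -132 + 7 = -125$)
$E = - \frac{21695}{96}$ ($E = \frac{1}{16 \left(-1 + 7\right)} - 226 = \frac{1}{16 \cdot 6} - 226 = \frac{1}{16} \cdot \frac{1}{6} - 226 = \frac{1}{96} - 226 = - \frac{21695}{96} \approx -225.99$)
$E - q = - \frac{21695}{96} - -125 = - \frac{21695}{96} + 125 = - \frac{9695}{96}$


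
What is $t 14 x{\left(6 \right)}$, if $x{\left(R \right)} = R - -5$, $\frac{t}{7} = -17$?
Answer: $-18326$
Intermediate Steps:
$t = -119$ ($t = 7 \left(-17\right) = -119$)
$x{\left(R \right)} = 5 + R$ ($x{\left(R \right)} = R + 5 = 5 + R$)
$t 14 x{\left(6 \right)} = \left(-119\right) 14 \left(5 + 6\right) = \left(-1666\right) 11 = -18326$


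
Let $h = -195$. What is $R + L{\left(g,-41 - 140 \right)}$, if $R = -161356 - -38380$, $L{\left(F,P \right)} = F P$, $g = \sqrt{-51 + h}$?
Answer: $-122976 - 181 i \sqrt{246} \approx -1.2298 \cdot 10^{5} - 2838.9 i$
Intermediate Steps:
$g = i \sqrt{246}$ ($g = \sqrt{-51 - 195} = \sqrt{-246} = i \sqrt{246} \approx 15.684 i$)
$R = -122976$ ($R = -161356 + 38380 = -122976$)
$R + L{\left(g,-41 - 140 \right)} = -122976 + i \sqrt{246} \left(-41 - 140\right) = -122976 + i \sqrt{246} \left(-181\right) = -122976 - 181 i \sqrt{246}$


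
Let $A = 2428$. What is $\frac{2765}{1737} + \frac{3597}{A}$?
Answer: $\frac{12961409}{4217436} \approx 3.0733$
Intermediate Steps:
$\frac{2765}{1737} + \frac{3597}{A} = \frac{2765}{1737} + \frac{3597}{2428} = \frac{12961409}{4217436}$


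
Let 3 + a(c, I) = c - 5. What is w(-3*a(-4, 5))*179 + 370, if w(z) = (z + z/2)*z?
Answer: 348346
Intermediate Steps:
a(c, I) = -8 + c (a(c, I) = -3 + (c - 5) = -3 + (-5 + c) = -8 + c)
w(z) = 3*z**2/2 (w(z) = (z + z*(1/2))*z = (z + z/2)*z = (3*z/2)*z = 3*z**2/2)
w(-3*a(-4, 5))*179 + 370 = (3*(-3*(-8 - 4))**2/2)*179 + 370 = (3*(-3*(-12))**2/2)*179 + 370 = ((3/2)*36**2)*179 + 370 = ((3/2)*1296)*179 + 370 = 1944*179 + 370 = 347976 + 370 = 348346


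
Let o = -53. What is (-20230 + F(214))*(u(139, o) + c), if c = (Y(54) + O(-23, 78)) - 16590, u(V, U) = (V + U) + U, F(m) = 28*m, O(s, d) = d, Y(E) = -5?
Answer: 234699192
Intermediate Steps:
u(V, U) = V + 2*U (u(V, U) = (U + V) + U = V + 2*U)
c = -16517 (c = (-5 + 78) - 16590 = 73 - 16590 = -16517)
(-20230 + F(214))*(u(139, o) + c) = (-20230 + 28*214)*((139 + 2*(-53)) - 16517) = (-20230 + 5992)*((139 - 106) - 16517) = -14238*(33 - 16517) = -14238*(-16484) = 234699192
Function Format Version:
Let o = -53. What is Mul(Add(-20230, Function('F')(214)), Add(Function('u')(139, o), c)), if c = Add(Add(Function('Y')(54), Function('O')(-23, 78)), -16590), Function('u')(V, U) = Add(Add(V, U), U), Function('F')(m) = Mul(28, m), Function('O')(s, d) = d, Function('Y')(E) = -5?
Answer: 234699192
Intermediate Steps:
Function('u')(V, U) = Add(V, Mul(2, U)) (Function('u')(V, U) = Add(Add(U, V), U) = Add(V, Mul(2, U)))
c = -16517 (c = Add(Add(-5, 78), -16590) = Add(73, -16590) = -16517)
Mul(Add(-20230, Function('F')(214)), Add(Function('u')(139, o), c)) = Mul(Add(-20230, Mul(28, 214)), Add(Add(139, Mul(2, -53)), -16517)) = Mul(Add(-20230, 5992), Add(Add(139, -106), -16517)) = Mul(-14238, Add(33, -16517)) = Mul(-14238, -16484) = 234699192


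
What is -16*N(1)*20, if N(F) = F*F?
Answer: -320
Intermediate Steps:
N(F) = F**2
-16*N(1)*20 = -16*1**2*20 = -16*1*20 = -16*20 = -320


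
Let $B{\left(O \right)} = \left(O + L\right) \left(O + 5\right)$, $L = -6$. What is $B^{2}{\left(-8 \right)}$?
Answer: $1764$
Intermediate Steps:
$B{\left(O \right)} = \left(-6 + O\right) \left(5 + O\right)$ ($B{\left(O \right)} = \left(O - 6\right) \left(O + 5\right) = \left(-6 + O\right) \left(5 + O\right)$)
$B^{2}{\left(-8 \right)} = \left(-30 + \left(-8\right)^{2} - -8\right)^{2} = \left(-30 + 64 + 8\right)^{2} = 42^{2} = 1764$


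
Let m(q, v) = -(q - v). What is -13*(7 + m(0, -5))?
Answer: -26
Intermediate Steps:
m(q, v) = v - q
-13*(7 + m(0, -5)) = -13*(7 + (-5 - 1*0)) = -13*(7 + (-5 + 0)) = -13*(7 - 5) = -13*2 = -26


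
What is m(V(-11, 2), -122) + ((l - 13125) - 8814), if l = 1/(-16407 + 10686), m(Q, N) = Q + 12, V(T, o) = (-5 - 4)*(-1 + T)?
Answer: -124826500/5721 ≈ -21819.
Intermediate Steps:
V(T, o) = 9 - 9*T (V(T, o) = -9*(-1 + T) = 9 - 9*T)
m(Q, N) = 12 + Q
l = -1/5721 (l = 1/(-5721) = -1/5721 ≈ -0.00017479)
m(V(-11, 2), -122) + ((l - 13125) - 8814) = (12 + (9 - 9*(-11))) + ((-1/5721 - 13125) - 8814) = (12 + (9 + 99)) + (-75088126/5721 - 8814) = (12 + 108) - 125513020/5721 = 120 - 125513020/5721 = -124826500/5721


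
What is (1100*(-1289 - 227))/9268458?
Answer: -833800/4634229 ≈ -0.17992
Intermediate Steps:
(1100*(-1289 - 227))/9268458 = (1100*(-1516))*(1/9268458) = -1667600*1/9268458 = -833800/4634229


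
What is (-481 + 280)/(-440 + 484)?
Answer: -201/44 ≈ -4.5682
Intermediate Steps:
(-481 + 280)/(-440 + 484) = -201/44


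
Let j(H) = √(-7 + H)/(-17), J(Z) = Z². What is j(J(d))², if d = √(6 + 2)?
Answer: 1/289 ≈ 0.0034602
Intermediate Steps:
d = 2*√2 (d = √8 = 2*√2 ≈ 2.8284)
j(H) = -√(-7 + H)/17 (j(H) = √(-7 + H)*(-1/17) = -√(-7 + H)/17)
j(J(d))² = (-√(-7 + (2*√2)²)/17)² = (-√(-7 + 8)/17)² = (-√1/17)² = (-1/17*1)² = (-1/17)² = 1/289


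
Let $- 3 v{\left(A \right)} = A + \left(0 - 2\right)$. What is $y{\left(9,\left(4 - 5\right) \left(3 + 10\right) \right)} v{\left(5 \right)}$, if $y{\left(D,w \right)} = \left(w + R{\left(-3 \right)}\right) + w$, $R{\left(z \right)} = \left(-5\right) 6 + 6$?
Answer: $50$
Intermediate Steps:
$R{\left(z \right)} = -24$ ($R{\left(z \right)} = -30 + 6 = -24$)
$y{\left(D,w \right)} = -24 + 2 w$ ($y{\left(D,w \right)} = \left(w - 24\right) + w = \left(-24 + w\right) + w = -24 + 2 w$)
$v{\left(A \right)} = \frac{2}{3} - \frac{A}{3}$ ($v{\left(A \right)} = - \frac{A + \left(0 - 2\right)}{3} = - \frac{A - 2}{3} = - \frac{-2 + A}{3} = \frac{2}{3} - \frac{A}{3}$)
$y{\left(9,\left(4 - 5\right) \left(3 + 10\right) \right)} v{\left(5 \right)} = \left(-24 + 2 \left(4 - 5\right) \left(3 + 10\right)\right) \left(\frac{2}{3} - \frac{5}{3}\right) = \left(-24 + 2 \left(\left(-1\right) 13\right)\right) \left(\frac{2}{3} - \frac{5}{3}\right) = \left(-24 + 2 \left(-13\right)\right) \left(-1\right) = \left(-24 - 26\right) \left(-1\right) = \left(-50\right) \left(-1\right) = 50$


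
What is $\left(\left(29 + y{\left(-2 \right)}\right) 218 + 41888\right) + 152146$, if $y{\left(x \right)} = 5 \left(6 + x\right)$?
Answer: $204716$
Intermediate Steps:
$y{\left(x \right)} = 30 + 5 x$
$\left(\left(29 + y{\left(-2 \right)}\right) 218 + 41888\right) + 152146 = \left(\left(29 + \left(30 + 5 \left(-2\right)\right)\right) 218 + 41888\right) + 152146 = \left(\left(29 + \left(30 - 10\right)\right) 218 + 41888\right) + 152146 = \left(\left(29 + 20\right) 218 + 41888\right) + 152146 = \left(49 \cdot 218 + 41888\right) + 152146 = \left(10682 + 41888\right) + 152146 = 52570 + 152146 = 204716$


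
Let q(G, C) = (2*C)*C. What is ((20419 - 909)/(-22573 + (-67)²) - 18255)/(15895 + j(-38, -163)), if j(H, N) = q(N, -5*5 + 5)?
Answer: -33014293/30191238 ≈ -1.0935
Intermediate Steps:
q(G, C) = 2*C²
j(H, N) = 800 (j(H, N) = 2*(-5*5 + 5)² = 2*(-25 + 5)² = 2*(-20)² = 2*400 = 800)
((20419 - 909)/(-22573 + (-67)²) - 18255)/(15895 + j(-38, -163)) = ((20419 - 909)/(-22573 + (-67)²) - 18255)/(15895 + 800) = (19510/(-22573 + 4489) - 18255)/16695 = (19510/(-18084) - 18255)*(1/16695) = (19510*(-1/18084) - 18255)*(1/16695) = (-9755/9042 - 18255)*(1/16695) = -165071465/9042*1/16695 = -33014293/30191238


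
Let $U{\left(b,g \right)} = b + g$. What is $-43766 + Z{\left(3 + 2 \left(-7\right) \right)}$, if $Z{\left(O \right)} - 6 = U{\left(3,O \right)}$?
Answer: $-43768$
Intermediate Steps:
$Z{\left(O \right)} = 9 + O$ ($Z{\left(O \right)} = 6 + \left(3 + O\right) = 9 + O$)
$-43766 + Z{\left(3 + 2 \left(-7\right) \right)} = -43766 + \left(9 + \left(3 + 2 \left(-7\right)\right)\right) = -43766 + \left(9 + \left(3 - 14\right)\right) = -43766 + \left(9 - 11\right) = -43766 - 2 = -43768$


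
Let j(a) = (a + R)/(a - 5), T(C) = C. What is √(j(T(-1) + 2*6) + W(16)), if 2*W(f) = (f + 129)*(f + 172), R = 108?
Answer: √491394/6 ≈ 116.83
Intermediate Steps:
W(f) = (129 + f)*(172 + f)/2 (W(f) = ((f + 129)*(f + 172))/2 = ((129 + f)*(172 + f))/2 = (129 + f)*(172 + f)/2)
j(a) = (108 + a)/(-5 + a) (j(a) = (a + 108)/(a - 5) = (108 + a)/(-5 + a))
√(j(T(-1) + 2*6) + W(16)) = √((108 + (-1 + 2*6))/(-5 + (-1 + 2*6)) + (11094 + (½)*16² + (301/2)*16)) = √((108 + (-1 + 12))/(-5 + (-1 + 12)) + (11094 + (½)*256 + 2408)) = √((108 + 11)/(-5 + 11) + (11094 + 128 + 2408)) = √(119/6 + 13630) = √(81899/6) = √491394/6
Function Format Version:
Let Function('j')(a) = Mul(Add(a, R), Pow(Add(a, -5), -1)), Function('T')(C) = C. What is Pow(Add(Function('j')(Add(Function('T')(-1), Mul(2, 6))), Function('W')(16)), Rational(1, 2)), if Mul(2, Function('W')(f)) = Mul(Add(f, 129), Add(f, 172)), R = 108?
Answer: Mul(Rational(1, 6), Pow(491394, Rational(1, 2))) ≈ 116.83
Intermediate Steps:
Function('W')(f) = Mul(Rational(1, 2), Add(129, f), Add(172, f)) (Function('W')(f) = Mul(Rational(1, 2), Mul(Add(f, 129), Add(f, 172))) = Mul(Rational(1, 2), Mul(Add(129, f), Add(172, f))) = Mul(Rational(1, 2), Add(129, f), Add(172, f)))
Function('j')(a) = Mul(Pow(Add(-5, a), -1), Add(108, a)) (Function('j')(a) = Mul(Add(a, 108), Pow(Add(a, -5), -1)) = Mul(Add(108, a), Pow(Add(-5, a), -1)) = Mul(Pow(Add(-5, a), -1), Add(108, a)))
Pow(Add(Function('j')(Add(Function('T')(-1), Mul(2, 6))), Function('W')(16)), Rational(1, 2)) = Pow(Add(Mul(Pow(Add(-5, Add(-1, Mul(2, 6))), -1), Add(108, Add(-1, Mul(2, 6)))), Add(11094, Mul(Rational(1, 2), Pow(16, 2)), Mul(Rational(301, 2), 16))), Rational(1, 2)) = Pow(Add(Mul(Pow(Add(-5, Add(-1, 12)), -1), Add(108, Add(-1, 12))), Add(11094, Mul(Rational(1, 2), 256), 2408)), Rational(1, 2)) = Pow(Add(Mul(Pow(Add(-5, 11), -1), Add(108, 11)), Add(11094, 128, 2408)), Rational(1, 2)) = Pow(Add(Mul(Pow(6, -1), 119), 13630), Rational(1, 2)) = Pow(Add(Mul(Rational(1, 6), 119), 13630), Rational(1, 2)) = Pow(Add(Rational(119, 6), 13630), Rational(1, 2)) = Pow(Rational(81899, 6), Rational(1, 2)) = Mul(Rational(1, 6), Pow(491394, Rational(1, 2)))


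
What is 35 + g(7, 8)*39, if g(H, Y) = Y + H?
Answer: 620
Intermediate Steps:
g(H, Y) = H + Y
35 + g(7, 8)*39 = 35 + (7 + 8)*39 = 35 + 15*39 = 35 + 585 = 620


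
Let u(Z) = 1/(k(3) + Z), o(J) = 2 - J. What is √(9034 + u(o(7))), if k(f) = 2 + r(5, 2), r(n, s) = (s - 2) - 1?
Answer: 3*√4015/2 ≈ 95.046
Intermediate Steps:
r(n, s) = -3 + s (r(n, s) = (-2 + s) - 1 = -3 + s)
k(f) = 1 (k(f) = 2 + (-3 + 2) = 2 - 1 = 1)
u(Z) = 1/(1 + Z)
√(9034 + u(o(7))) = √(9034 + 1/(1 + (2 - 1*7))) = √(9034 + 1/(1 + (2 - 7))) = √(9034 + 1/(1 - 5)) = √(9034 + 1/(-4)) = √(9034 - ¼) = √(36135/4) = 3*√4015/2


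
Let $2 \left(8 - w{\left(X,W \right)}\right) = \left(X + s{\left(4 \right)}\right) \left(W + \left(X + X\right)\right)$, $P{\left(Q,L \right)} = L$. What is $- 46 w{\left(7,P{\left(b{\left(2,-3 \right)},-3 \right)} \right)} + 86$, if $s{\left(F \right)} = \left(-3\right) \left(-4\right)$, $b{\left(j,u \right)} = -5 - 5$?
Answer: $4525$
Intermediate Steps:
$b{\left(j,u \right)} = -10$
$s{\left(F \right)} = 12$
$w{\left(X,W \right)} = 8 - \frac{\left(12 + X\right) \left(W + 2 X\right)}{2}$ ($w{\left(X,W \right)} = 8 - \frac{\left(X + 12\right) \left(W + \left(X + X\right)\right)}{2} = 8 - \frac{\left(12 + X\right) \left(W + 2 X\right)}{2}$)
$- 46 w{\left(7,P{\left(b{\left(2,-3 \right)},-3 \right)} \right)} + 86 = - 46 \left(8 - 7^{2} - 84 - -18 - \left(- \frac{3}{2}\right) 7\right) + 86 = - 46 \left(8 - 49 - 84 + 18 + \frac{21}{2}\right) + 86 = \left(-46\right) \left(- \frac{193}{2}\right) + 86 = 4439 + 86 = 4525$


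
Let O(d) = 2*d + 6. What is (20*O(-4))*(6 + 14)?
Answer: -800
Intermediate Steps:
O(d) = 6 + 2*d
(20*O(-4))*(6 + 14) = (20*(6 + 2*(-4)))*(6 + 14) = (20*(6 - 8))*20 = (20*(-2))*20 = -40*20 = -800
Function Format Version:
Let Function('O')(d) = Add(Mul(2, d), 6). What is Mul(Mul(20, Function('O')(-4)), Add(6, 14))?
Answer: -800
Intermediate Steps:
Function('O')(d) = Add(6, Mul(2, d))
Mul(Mul(20, Function('O')(-4)), Add(6, 14)) = Mul(Mul(20, Add(6, Mul(2, -4))), Add(6, 14)) = Mul(Mul(20, Add(6, -8)), 20) = Mul(Mul(20, -2), 20) = Mul(-40, 20) = -800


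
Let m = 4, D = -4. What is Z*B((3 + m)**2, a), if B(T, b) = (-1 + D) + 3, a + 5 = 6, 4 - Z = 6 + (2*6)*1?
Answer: 28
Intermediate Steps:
Z = -14 (Z = 4 - (6 + (2*6)*1) = 4 - (6 + 12*1) = 4 - (6 + 12) = 4 - 1*18 = 4 - 18 = -14)
a = 1 (a = -5 + 6 = 1)
B(T, b) = -2 (B(T, b) = (-1 - 4) + 3 = -5 + 3 = -2)
Z*B((3 + m)**2, a) = -14*(-2) = 28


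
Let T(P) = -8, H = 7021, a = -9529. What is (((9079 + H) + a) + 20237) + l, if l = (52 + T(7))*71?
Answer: 29932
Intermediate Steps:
l = 3124 (l = (52 - 8)*71 = 44*71 = 3124)
(((9079 + H) + a) + 20237) + l = (((9079 + 7021) - 9529) + 20237) + 3124 = ((16100 - 9529) + 20237) + 3124 = (6571 + 20237) + 3124 = 26808 + 3124 = 29932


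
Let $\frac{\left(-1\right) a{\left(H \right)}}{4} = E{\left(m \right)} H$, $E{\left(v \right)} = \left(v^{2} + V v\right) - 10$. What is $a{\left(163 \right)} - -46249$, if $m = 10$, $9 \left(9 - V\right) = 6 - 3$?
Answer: $- \frac{206813}{3} \approx -68938.0$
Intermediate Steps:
$V = \frac{26}{3}$ ($V = 9 - \frac{6 - 3}{9} = 9 - \frac{1}{3} = \frac{26}{3} \approx 8.6667$)
$E{\left(v \right)} = -10 + v^{2} + \frac{26 v}{3}$ ($E{\left(v \right)} = \left(v^{2} + \frac{26 v}{3}\right) - 10 = -10 + v^{2} + \frac{26 v}{3}$)
$a{\left(H \right)} = - \frac{2120 H}{3}$ ($a{\left(H \right)} = - 4 \left(-10 + 10^{2} + \frac{26}{3} \cdot 10\right) H = - 4 \left(-10 + 100 + \frac{260}{3}\right) H = - 4 \frac{530 H}{3} = - \frac{2120 H}{3}$)
$a{\left(163 \right)} - -46249 = \left(- \frac{2120}{3}\right) 163 - -46249 = - \frac{345560}{3} + 46249 = - \frac{206813}{3}$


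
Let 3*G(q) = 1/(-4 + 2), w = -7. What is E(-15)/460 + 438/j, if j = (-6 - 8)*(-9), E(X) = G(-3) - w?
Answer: 67447/19320 ≈ 3.4910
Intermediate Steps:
G(q) = -⅙ (G(q) = 1/(3*(-4 + 2)) = (⅓)/(-2) = (⅓)*(-½) = -⅙)
E(X) = 41/6 (E(X) = -⅙ - 1*(-7) = -⅙ + 7 = 41/6)
j = 126 (j = -14*(-9) = 126)
E(-15)/460 + 438/j = (41/6)/460 + 438/126 = (41/6)*(1/460) + 438*(1/126) = 41/2760 + 73/21 = 67447/19320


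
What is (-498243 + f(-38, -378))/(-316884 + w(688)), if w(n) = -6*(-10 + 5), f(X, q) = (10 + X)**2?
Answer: 497459/316854 ≈ 1.5700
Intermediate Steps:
w(n) = 30 (w(n) = -6*(-5) = 30)
(-498243 + f(-38, -378))/(-316884 + w(688)) = (-498243 + (10 - 38)**2)/(-316884 + 30) = (-498243 + (-28)**2)/(-316854) = (-498243 + 784)*(-1/316854) = -497459*(-1/316854) = 497459/316854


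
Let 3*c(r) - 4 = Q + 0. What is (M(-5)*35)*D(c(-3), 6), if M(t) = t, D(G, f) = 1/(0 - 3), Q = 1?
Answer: 175/3 ≈ 58.333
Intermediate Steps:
c(r) = 5/3 (c(r) = 4/3 + (1 + 0)/3 = 4/3 + (1/3)*1 = 4/3 + 1/3 = 5/3)
D(G, f) = -1/3 (D(G, f) = 1/(-3) = -1/3)
(M(-5)*35)*D(c(-3), 6) = -5*35*(-1/3) = -175*(-1/3) = 175/3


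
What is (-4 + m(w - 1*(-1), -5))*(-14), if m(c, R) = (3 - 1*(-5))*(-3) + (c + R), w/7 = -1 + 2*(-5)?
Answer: 1526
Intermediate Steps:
w = -77 (w = 7*(-1 + 2*(-5)) = 7*(-1 - 10) = 7*(-11) = -77)
m(c, R) = -24 + R + c (m(c, R) = (3 + 5)*(-3) + (R + c) = 8*(-3) + (R + c) = -24 + (R + c) = -24 + R + c)
(-4 + m(w - 1*(-1), -5))*(-14) = (-4 + (-24 - 5 + (-77 - 1*(-1))))*(-14) = (-4 + (-24 - 5 + (-77 + 1)))*(-14) = (-4 + (-24 - 5 - 76))*(-14) = (-4 - 105)*(-14) = -109*(-14) = 1526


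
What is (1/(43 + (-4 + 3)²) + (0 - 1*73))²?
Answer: 10310521/1936 ≈ 5325.7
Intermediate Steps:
(1/(43 + (-4 + 3)²) + (0 - 1*73))² = (1/(43 + (-1)²) + (0 - 73))² = (1/(43 + 1) - 73)² = (1/44 - 73)² = (-3211/44)² = 10310521/1936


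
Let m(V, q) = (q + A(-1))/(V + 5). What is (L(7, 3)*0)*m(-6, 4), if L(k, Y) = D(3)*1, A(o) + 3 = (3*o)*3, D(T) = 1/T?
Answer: 0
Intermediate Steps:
A(o) = -3 + 9*o (A(o) = -3 + (3*o)*3 = -3 + 9*o)
m(V, q) = (-12 + q)/(5 + V) (m(V, q) = (q + (-3 + 9*(-1)))/(V + 5) = (q + (-3 - 9))/(5 + V) = (q - 12)/(5 + V) = (-12 + q)/(5 + V))
L(k, Y) = 1/3
(L(7, 3)*0)*m(-6, 4) = ((1/3)*0)*((-12 + 4)/(5 - 6)) = 0*(-8/(-1)) = 0*(-1*(-8)) = 0*8 = 0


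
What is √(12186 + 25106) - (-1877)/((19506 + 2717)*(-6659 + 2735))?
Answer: -1877/87203052 + 2*√9323 ≈ 193.11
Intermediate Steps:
√(12186 + 25106) - (-1877)/((19506 + 2717)*(-6659 + 2735)) = √37292 - (-1877)/(22223*(-3924)) = 2*√9323 - (-1877)/(-87203052) = 2*√9323 - (-1877)*(-1)/87203052 = 2*√9323 - 1*1877/87203052 = 2*√9323 - 1877/87203052 = -1877/87203052 + 2*√9323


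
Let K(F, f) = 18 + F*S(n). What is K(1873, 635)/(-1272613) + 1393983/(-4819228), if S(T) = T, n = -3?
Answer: -102765199503/360765423692 ≈ -0.28485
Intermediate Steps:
K(F, f) = 18 - 3*F (K(F, f) = 18 + F*(-3) = 18 - 3*F)
K(1873, 635)/(-1272613) + 1393983/(-4819228) = (18 - 3*1873)/(-1272613) + 1393983/(-4819228) = (18 - 5619)*(-1/1272613) + 1393983*(-1/4819228) = -5601*(-1/1272613) - 81999/283484 = 5601/1272613 - 81999/283484 = -102765199503/360765423692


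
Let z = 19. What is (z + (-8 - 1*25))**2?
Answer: 196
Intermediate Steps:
(z + (-8 - 1*25))**2 = (19 + (-8 - 1*25))**2 = (19 + (-8 - 25))**2 = (19 - 33)**2 = (-14)**2 = 196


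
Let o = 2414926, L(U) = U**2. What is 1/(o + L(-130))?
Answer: 1/2431826 ≈ 4.1121e-7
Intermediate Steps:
1/(o + L(-130)) = 1/(2414926 + (-130)**2) = 1/(2414926 + 16900) = 1/2431826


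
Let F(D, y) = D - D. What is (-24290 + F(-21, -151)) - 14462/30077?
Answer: -730584792/30077 ≈ -24290.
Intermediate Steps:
F(D, y) = 0
(-24290 + F(-21, -151)) - 14462/30077 = (-24290 + 0) - 14462/30077 = -24290 - 14462*1/30077 = -24290 - 14462/30077 = -730584792/30077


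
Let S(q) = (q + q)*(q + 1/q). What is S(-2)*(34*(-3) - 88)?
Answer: -1900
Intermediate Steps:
S(q) = 2*q*(q + 1/q) (S(q) = (2*q)*(q + 1/q) = 2*q*(q + 1/q))
S(-2)*(34*(-3) - 88) = (2 + 2*(-2)**2)*(34*(-3) - 88) = (2 + 2*4)*(-102 - 88) = (2 + 8)*(-190) = 10*(-190) = -1900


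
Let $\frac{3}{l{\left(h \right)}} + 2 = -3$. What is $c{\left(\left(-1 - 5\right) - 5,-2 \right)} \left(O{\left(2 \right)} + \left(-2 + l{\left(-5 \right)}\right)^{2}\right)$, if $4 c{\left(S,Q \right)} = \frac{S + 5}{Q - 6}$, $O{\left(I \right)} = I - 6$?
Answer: $\frac{207}{400} \approx 0.5175$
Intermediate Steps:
$l{\left(h \right)} = - \frac{3}{5}$ ($l{\left(h \right)} = \frac{3}{-2 - 3} = \frac{3}{-5} = 3 \left(- \frac{1}{5}\right) = - \frac{3}{5}$)
$O{\left(I \right)} = -6 + I$ ($O{\left(I \right)} = I - 6 = -6 + I$)
$c{\left(S,Q \right)} = \frac{5 + S}{4 \left(-6 + Q\right)}$ ($c{\left(S,Q \right)} = \frac{\left(S + 5\right) \frac{1}{Q - 6}}{4} = \frac{\left(5 + S\right) \frac{1}{-6 + Q}}{4} = \frac{\frac{1}{-6 + Q} \left(5 + S\right)}{4} = \frac{5 + S}{4 \left(-6 + Q\right)}$)
$c{\left(\left(-1 - 5\right) - 5,-2 \right)} \left(O{\left(2 \right)} + \left(-2 + l{\left(-5 \right)}\right)^{2}\right) = \frac{5 - 11}{4 \left(-6 - 2\right)} \left(\left(-6 + 2\right) + \left(-2 - \frac{3}{5}\right)^{2}\right) = \frac{5 - 11}{4 \left(-8\right)} \left(-4 + \left(- \frac{13}{5}\right)^{2}\right) = \frac{1}{4} \left(- \frac{1}{8}\right) \left(5 - 11\right) \left(-4 + \frac{169}{25}\right) = \frac{1}{4} \left(- \frac{1}{8}\right) \left(-6\right) \frac{69}{25} = \frac{3}{16} \cdot \frac{69}{25} = \frac{207}{400}$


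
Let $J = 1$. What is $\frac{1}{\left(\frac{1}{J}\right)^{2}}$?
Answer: $1$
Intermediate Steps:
$\frac{1}{\left(\frac{1}{J}\right)^{2}} = \frac{1}{\left(1^{-1}\right)^{2}} = \frac{1}{1^{2}} = 1^{-1} = 1$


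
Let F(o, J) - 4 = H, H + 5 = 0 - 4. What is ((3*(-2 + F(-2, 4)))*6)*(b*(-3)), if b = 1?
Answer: 378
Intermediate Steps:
H = -9 (H = -5 + (0 - 4) = -5 - 4 = -9)
F(o, J) = -5 (F(o, J) = 4 - 9 = -5)
((3*(-2 + F(-2, 4)))*6)*(b*(-3)) = ((3*(-2 - 5))*6)*(1*(-3)) = ((3*(-7))*6)*(-3) = -21*6*(-3) = -126*(-3) = 378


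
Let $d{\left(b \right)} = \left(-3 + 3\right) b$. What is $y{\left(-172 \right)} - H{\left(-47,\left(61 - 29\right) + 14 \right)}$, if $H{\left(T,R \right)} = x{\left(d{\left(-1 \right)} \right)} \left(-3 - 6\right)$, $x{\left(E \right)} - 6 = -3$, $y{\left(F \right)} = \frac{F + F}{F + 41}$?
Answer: $\frac{3881}{131} \approx 29.626$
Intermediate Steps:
$d{\left(b \right)} = 0$ ($d{\left(b \right)} = 0 b = 0$)
$y{\left(F \right)} = \frac{2 F}{41 + F}$
$x{\left(E \right)} = 3$ ($x{\left(E \right)} = 6 - 3 = 3$)
$H{\left(T,R \right)} = -27$ ($H{\left(T,R \right)} = 3 \left(-3 - 6\right) = 3 \left(-9\right) = -27$)
$y{\left(-172 \right)} - H{\left(-47,\left(61 - 29\right) + 14 \right)} = 2 \left(-172\right) \frac{1}{41 - 172} - -27 = 2 \left(-172\right) \frac{1}{-131} + 27 = 2 \left(-172\right) \left(- \frac{1}{131}\right) + 27 = \frac{344}{131} + 27 = \frac{3881}{131}$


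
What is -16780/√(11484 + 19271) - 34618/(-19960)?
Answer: 17309/9980 - 3356*√30755/6151 ≈ -93.948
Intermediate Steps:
-16780/√(11484 + 19271) - 34618/(-19960) = -16780*√30755/30755 - 34618*(-1/19960) = -3356*√30755/6151 + 17309/9980 = 17309/9980 - 3356*√30755/6151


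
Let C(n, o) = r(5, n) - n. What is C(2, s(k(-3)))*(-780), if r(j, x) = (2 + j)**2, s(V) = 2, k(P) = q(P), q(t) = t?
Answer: -36660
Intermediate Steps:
k(P) = P
C(n, o) = 49 - n (C(n, o) = (2 + 5)**2 - n = 7**2 - n = 49 - n)
C(2, s(k(-3)))*(-780) = (49 - 1*2)*(-780) = (49 - 2)*(-780) = 47*(-780) = -36660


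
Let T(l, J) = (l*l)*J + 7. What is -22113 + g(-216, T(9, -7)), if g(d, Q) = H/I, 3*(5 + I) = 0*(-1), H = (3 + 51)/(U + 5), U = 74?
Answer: -8734689/395 ≈ -22113.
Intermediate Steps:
T(l, J) = 7 + J*l² (T(l, J) = l²*J + 7 = J*l² + 7 = 7 + J*l²)
H = 54/79 (H = (3 + 51)/(74 + 5) = 54/79 ≈ 0.68354)
I = -5 (I = -5 + (0*(-1))/3 = -5 + (⅓)*0 = -5 + 0 = -5)
g(d, Q) = -54/395 (g(d, Q) = (54/79)/(-5) = (54/79)*(-⅕) = -54/395)
-22113 + g(-216, T(9, -7)) = -22113 - 54/395 = -8734689/395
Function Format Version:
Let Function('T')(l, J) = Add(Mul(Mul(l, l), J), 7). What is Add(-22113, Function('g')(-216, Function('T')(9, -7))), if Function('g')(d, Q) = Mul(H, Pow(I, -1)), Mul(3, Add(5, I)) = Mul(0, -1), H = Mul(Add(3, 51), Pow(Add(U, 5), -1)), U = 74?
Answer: Rational(-8734689, 395) ≈ -22113.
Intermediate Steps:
Function('T')(l, J) = Add(7, Mul(J, Pow(l, 2))) (Function('T')(l, J) = Add(Mul(Pow(l, 2), J), 7) = Add(Mul(J, Pow(l, 2)), 7) = Add(7, Mul(J, Pow(l, 2))))
H = Rational(54, 79) (H = Mul(Add(3, 51), Pow(Add(74, 5), -1)) = Mul(54, Pow(79, -1)) = Mul(54, Rational(1, 79)) = Rational(54, 79) ≈ 0.68354)
I = -5 (I = Add(-5, Mul(Rational(1, 3), Mul(0, -1))) = Add(-5, Mul(Rational(1, 3), 0)) = Add(-5, 0) = -5)
Function('g')(d, Q) = Rational(-54, 395) (Function('g')(d, Q) = Mul(Rational(54, 79), Pow(-5, -1)) = Mul(Rational(54, 79), Rational(-1, 5)) = Rational(-54, 395))
Add(-22113, Function('g')(-216, Function('T')(9, -7))) = Add(-22113, Rational(-54, 395)) = Rational(-8734689, 395)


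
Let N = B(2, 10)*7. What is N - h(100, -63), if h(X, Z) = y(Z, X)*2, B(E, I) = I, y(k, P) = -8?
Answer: 86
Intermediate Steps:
h(X, Z) = -16 (h(X, Z) = -8*2 = -16)
N = 70 (N = 10*7 = 70)
N - h(100, -63) = 70 - 1*(-16) = 70 + 16 = 86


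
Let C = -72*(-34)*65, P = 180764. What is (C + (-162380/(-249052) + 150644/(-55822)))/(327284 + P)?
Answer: 9907161129/31632592624 ≈ 0.31319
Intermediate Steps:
C = 159120 (C = 2448*65 = 159120)
(C + (-162380/(-249052) + 150644/(-55822)))/(327284 + P) = (159120 + (-162380/(-249052) + 150644/(-55822)))/(327284 + 180764) = (159120 + (-162380*(-1/249052) + 150644*(-1/55822)))/508048 = (159120 + (40595/62263 - 5794/2147))*(1/508048) = (159120 - 127431/62263)*(1/508048) = (9907161129/62263)*(1/508048) = 9907161129/31632592624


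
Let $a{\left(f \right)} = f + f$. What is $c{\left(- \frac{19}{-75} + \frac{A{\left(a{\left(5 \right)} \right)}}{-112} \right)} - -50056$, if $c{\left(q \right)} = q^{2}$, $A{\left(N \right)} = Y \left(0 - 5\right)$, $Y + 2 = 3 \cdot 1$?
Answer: $\frac{3531957625009}{70560000} \approx 50056.0$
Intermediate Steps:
$Y = 1$ ($Y = -2 + 3 \cdot 1 = -2 + 3 = 1$)
$a{\left(f \right)} = 2 f$
$A{\left(N \right)} = -5$ ($A{\left(N \right)} = 1 \left(0 - 5\right) = 1 \left(-5\right) = -5$)
$c{\left(- \frac{19}{-75} + \frac{A{\left(a{\left(5 \right)} \right)}}{-112} \right)} - -50056 = \left(- \frac{19}{-75} - \frac{5}{-112}\right)^{2} - -50056 = \left(\left(-19\right) \left(- \frac{1}{75}\right) - - \frac{5}{112}\right)^{2} + 50056 = \left(\frac{19}{75} + \frac{5}{112}\right)^{2} + 50056 = \left(\frac{2503}{8400}\right)^{2} + 50056 = \frac{6265009}{70560000} + 50056 = \frac{3531957625009}{70560000}$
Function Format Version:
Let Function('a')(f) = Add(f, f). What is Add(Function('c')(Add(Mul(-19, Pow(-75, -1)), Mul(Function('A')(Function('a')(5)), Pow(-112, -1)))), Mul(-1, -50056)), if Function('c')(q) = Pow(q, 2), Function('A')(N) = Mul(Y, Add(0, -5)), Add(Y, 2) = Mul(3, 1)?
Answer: Rational(3531957625009, 70560000) ≈ 50056.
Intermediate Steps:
Y = 1 (Y = Add(-2, Mul(3, 1)) = Add(-2, 3) = 1)
Function('a')(f) = Mul(2, f)
Function('A')(N) = -5 (Function('A')(N) = Mul(1, Add(0, -5)) = Mul(1, -5) = -5)
Add(Function('c')(Add(Mul(-19, Pow(-75, -1)), Mul(Function('A')(Function('a')(5)), Pow(-112, -1)))), Mul(-1, -50056)) = Add(Pow(Add(Mul(-19, Pow(-75, -1)), Mul(-5, Pow(-112, -1))), 2), Mul(-1, -50056)) = Add(Pow(Add(Mul(-19, Rational(-1, 75)), Mul(-5, Rational(-1, 112))), 2), 50056) = Add(Pow(Add(Rational(19, 75), Rational(5, 112)), 2), 50056) = Add(Pow(Rational(2503, 8400), 2), 50056) = Add(Rational(6265009, 70560000), 50056) = Rational(3531957625009, 70560000)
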